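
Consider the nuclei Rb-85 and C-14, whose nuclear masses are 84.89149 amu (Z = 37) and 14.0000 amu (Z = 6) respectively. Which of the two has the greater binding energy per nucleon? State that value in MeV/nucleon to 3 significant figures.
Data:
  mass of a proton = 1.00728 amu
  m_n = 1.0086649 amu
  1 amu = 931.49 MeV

Rb-85: Σm = 37(1.00728) + 48(1.0086649) = 85.6852752 amu; Δm = 0.7937852 amu; E_B = 739.40 MeV; E_B/A = 8.699 MeV
C-14: Σm = 6(1.00728) + 8(1.0086649) = 14.1129992 amu; Δm = 0.1129992 amu; E_B = 105.258 MeV; E_B/A = 7.518 MeV
Rb-85 has the higher binding energy per nucleon, so it is the more tightly bound nucleus.

Rb-85; 8.70 MeV/nucleon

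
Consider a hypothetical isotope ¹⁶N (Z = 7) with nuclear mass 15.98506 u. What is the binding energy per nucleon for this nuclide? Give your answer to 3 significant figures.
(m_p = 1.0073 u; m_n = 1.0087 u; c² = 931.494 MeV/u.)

The nucleus contains 7 protons and 16 − 7 = 9 neutrons.
Total constituent mass: 7 × 1.0073 + 9 × 1.0087 = 16.1294 u
Δm = 16.1294 − 15.98506 = 0.14434 u
E_B = 0.14434 × 931.494 = 134.452 MeV
BE/A = 134.452 MeV / 16 = 8.403 MeV/nucleon

8.40 MeV/nucleon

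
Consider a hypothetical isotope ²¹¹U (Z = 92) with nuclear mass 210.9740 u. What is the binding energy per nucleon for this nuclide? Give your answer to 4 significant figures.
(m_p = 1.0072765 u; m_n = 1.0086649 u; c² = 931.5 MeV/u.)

Σm = 92·m_p + 119·m_n = 92.6694380 + 120.0311231 = 212.7005611 u
Δm = 212.7005611 − 210.9740 = 1.7265611 u
Binding energy = Δm·c² = 1.7265611 × 931.5 MeV/u = 1608.29 MeV
BE/A = 1608.29 MeV / 211 = 7.622 MeV/nucleon

7.622 MeV/nucleon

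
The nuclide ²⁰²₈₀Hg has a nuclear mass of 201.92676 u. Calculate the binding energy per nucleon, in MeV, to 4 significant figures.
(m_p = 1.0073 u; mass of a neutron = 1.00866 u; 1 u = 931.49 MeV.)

7.903 MeV/nucleon

Z = 80, so N = A − Z = 202 − 80 = 122.
Σm = 80·m_p + 122·m_n = 80.5840 + 123.05652 = 203.64052 u
The mass defect is 203.64052 − 201.92676 = 1.71376 u.
E_B = 1.71376 × 931.49 = 1596.35 MeV
Dividing by A = 202 gives 7.903 MeV per nucleon.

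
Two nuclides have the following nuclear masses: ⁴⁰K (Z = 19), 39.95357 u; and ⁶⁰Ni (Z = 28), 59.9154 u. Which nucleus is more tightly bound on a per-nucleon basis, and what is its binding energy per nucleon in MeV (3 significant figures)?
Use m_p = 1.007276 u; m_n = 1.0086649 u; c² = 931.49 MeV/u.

⁴⁰K: Σm = 19(1.007276) + 21(1.0086649) = 40.3202069 u; Δm = 0.3666369 u; E_B = 341.52 MeV; E_B/A = 8.538 MeV
⁶⁰Ni: Σm = 28(1.007276) + 32(1.0086649) = 60.4810048 u; Δm = 0.5656048 u; E_B = 526.86 MeV; E_B/A = 8.781 MeV
⁶⁰Ni has the higher binding energy per nucleon, so it is the more tightly bound nucleus.

⁶⁰Ni; 8.78 MeV/nucleon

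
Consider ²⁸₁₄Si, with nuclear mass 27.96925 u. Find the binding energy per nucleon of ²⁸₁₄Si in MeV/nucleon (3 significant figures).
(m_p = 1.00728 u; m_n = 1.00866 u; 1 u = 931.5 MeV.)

Mass of separated nucleons = 14(1.00728) + 14(1.00866) = 14.10192 + 14.12124 = 28.22316 u
Mass defect Δm = 28.22316 − 27.96925 = 0.25391 u
E_B = 0.25391 × 931.5 = 236.517 MeV
Dividing by A = 28 gives 8.447 MeV per nucleon.

8.45 MeV/nucleon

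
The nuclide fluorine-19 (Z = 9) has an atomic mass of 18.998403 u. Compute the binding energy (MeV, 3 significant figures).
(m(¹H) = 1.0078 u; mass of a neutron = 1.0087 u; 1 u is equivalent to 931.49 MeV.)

Total constituent mass: 9 × 1.0078 + 10 × 1.0087 = 19.1572 u
Mass defect Δm = 19.1572 − 18.998403 = 0.158797 u
Binding energy = Δm·c² = 0.158797 × 931.49 MeV/u = 147.918 MeV

148 MeV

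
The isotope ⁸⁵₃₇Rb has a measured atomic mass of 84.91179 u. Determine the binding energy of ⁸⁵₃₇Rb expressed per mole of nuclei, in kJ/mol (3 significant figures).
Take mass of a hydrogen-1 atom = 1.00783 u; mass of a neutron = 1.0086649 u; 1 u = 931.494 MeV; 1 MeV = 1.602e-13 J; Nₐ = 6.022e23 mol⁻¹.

7.13e+10 kJ/mol

Mass of separated nucleons = 37(1.00783) + 48(1.0086649) = 37.28971 + 48.4159152 = 85.7056252 u
Mass defect Δm = 85.7056252 − 84.91179 = 0.7938352 u
Binding energy = Δm·c² = 0.7938352 × 931.494 MeV/u = 739.453 MeV
Per nucleus in joules: 739.453 MeV × 1.602e-13 J/MeV = 1.1846e-10 J
Per mole: 1.1846e-10 J × 6.022e23 mol⁻¹ = 7.1337e+13 J/mol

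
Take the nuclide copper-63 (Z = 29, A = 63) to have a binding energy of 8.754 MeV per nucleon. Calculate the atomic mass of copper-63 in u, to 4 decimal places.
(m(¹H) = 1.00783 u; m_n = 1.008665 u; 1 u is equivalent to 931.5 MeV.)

Total binding energy = 63 × 8.754 = 551.502 MeV
Mass defect = 551.502 MeV / (931.5 MeV/u) = 0.592058 u
Constituent mass = 29(1.00783) + 34(1.008665) = 63.521680 u
Atomic mass = 63.521680 − 0.592058 = 62.929622 u ≈ 62.9296 u (to 4 decimal places)

62.9296 u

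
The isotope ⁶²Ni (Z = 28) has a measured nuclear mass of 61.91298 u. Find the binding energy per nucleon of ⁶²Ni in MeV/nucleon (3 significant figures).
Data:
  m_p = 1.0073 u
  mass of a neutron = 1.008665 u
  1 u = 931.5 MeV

With 28 protons and 34 neutrons (A = 62):
Total constituent mass: 28 × 1.0073 + 34 × 1.008665 = 62.499010 u
The mass defect is 62.499010 − 61.91298 = 0.586030 u.
Binding energy = Δm·c² = 0.586030 × 931.5 MeV/u = 545.887 MeV
Dividing by A = 62 gives 8.8046 MeV per nucleon.

8.80 MeV/nucleon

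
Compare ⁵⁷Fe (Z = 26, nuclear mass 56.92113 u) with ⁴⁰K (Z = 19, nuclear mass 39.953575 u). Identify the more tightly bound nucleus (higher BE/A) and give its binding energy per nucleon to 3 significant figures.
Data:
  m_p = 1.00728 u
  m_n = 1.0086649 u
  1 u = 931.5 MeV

⁵⁷Fe; 8.77 MeV/nucleon

⁵⁷Fe: Σm = 26(1.00728) + 31(1.0086649) = 57.4578919 u; Δm = 0.5367619 u; E_B = 499.99 MeV; E_B/A = 8.772 MeV
⁴⁰K: Σm = 19(1.00728) + 21(1.0086649) = 40.3202829 u; Δm = 0.3667079 u; E_B = 341.59 MeV; E_B/A = 8.540 MeV
⁵⁷Fe has the higher binding energy per nucleon, so it is the more tightly bound nucleus.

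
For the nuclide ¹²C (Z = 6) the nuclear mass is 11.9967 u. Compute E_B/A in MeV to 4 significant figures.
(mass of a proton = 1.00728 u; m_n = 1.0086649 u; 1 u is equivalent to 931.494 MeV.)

The nucleus contains 6 protons and 12 − 6 = 6 neutrons.
Total constituent mass: 6 × 1.00728 + 6 × 1.0086649 = 12.0956694 u
The mass defect is 12.0956694 − 11.9967 = 0.0989694 u.
Converting to energy: 0.0989694 u × 931.494 MeV/u = 92.1894 MeV
Dividing by A = 12 gives 7.682 MeV per nucleon.

7.682 MeV/nucleon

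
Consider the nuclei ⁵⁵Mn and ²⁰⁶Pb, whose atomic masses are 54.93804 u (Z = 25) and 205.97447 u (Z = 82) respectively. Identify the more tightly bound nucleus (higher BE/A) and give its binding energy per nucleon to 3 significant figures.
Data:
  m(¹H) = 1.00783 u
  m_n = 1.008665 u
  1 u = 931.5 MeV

⁵⁵Mn: Σm = 25(1.00783) + 30(1.008665) = 55.455700 u; Δm = 0.517660 u; E_B = 482.20 MeV; E_B/A = 8.767 MeV
²⁰⁶Pb: Σm = 82(1.00783) + 124(1.008665) = 207.716520 u; Δm = 1.742050 u; E_B = 1622.7 MeV; E_B/A = 7.877 MeV
⁵⁵Mn has the higher binding energy per nucleon, so it is the more tightly bound nucleus.

⁵⁵Mn; 8.77 MeV/nucleon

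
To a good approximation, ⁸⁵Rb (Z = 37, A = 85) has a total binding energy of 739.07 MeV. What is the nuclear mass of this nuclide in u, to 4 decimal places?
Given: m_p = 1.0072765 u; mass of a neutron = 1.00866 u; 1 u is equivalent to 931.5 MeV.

84.8915 u

Mass defect = 739.07 MeV / (931.5 MeV/u) = 0.793419 u
Constituent mass = 37(1.0072765) + 48(1.00866) = 85.6849105 u
Nuclear mass = 85.6849105 − 0.793419 = 84.8914915 u ≈ 84.8915 u (to 4 decimal places)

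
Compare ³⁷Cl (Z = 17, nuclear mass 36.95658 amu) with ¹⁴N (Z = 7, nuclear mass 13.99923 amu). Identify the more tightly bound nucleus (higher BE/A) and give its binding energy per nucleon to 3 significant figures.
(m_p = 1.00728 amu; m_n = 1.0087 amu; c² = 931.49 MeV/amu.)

³⁷Cl; 8.59 MeV/nucleon

³⁷Cl: Σm = 17(1.00728) + 20(1.0087) = 37.29776 amu; Δm = 0.34118 amu; E_B = 317.81 MeV; E_B/A = 8.589 MeV
¹⁴N: Σm = 7(1.00728) + 7(1.0087) = 14.11186 amu; Δm = 0.11263 amu; E_B = 104.91 MeV; E_B/A = 7.494 MeV
³⁷Cl has the higher binding energy per nucleon, so it is the more tightly bound nucleus.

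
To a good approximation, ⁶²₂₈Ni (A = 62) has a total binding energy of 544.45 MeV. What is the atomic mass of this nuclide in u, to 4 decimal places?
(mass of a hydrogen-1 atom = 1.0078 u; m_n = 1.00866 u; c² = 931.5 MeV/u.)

Mass defect = 544.45 MeV / (931.5 MeV/u) = 0.584487 u
Constituent mass = 28(1.0078) + 34(1.00866) = 62.51284 u
Atomic mass = 62.51284 − 0.584487 = 61.928353 u ≈ 61.9284 u (to 4 decimal places)

61.9284 u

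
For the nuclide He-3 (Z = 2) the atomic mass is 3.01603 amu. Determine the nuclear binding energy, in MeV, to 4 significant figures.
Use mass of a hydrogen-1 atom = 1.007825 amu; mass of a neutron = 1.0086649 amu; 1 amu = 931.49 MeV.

With 2 protons and 1 neutrons (A = 3):
Mass of separated nucleons = 2(1.007825) + 1(1.0086649) = 2.015650 + 1.0086649 = 3.0243149 amu
Δm = 3.0243149 − 3.01603 = 0.0082849 amu
Binding energy = Δm·c² = 0.0082849 × 931.49 MeV/amu = 7.71730 MeV

7.717 MeV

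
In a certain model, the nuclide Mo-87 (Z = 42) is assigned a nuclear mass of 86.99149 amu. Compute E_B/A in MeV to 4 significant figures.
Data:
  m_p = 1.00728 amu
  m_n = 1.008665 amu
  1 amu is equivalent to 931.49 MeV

7.540 MeV/nucleon

The nucleus contains 42 protons and 87 − 42 = 45 neutrons.
Σm = 42·m_p + 45·m_n = 42.30576 + 45.389925 = 87.695685 amu
Mass defect Δm = 87.695685 − 86.99149 = 0.704195 amu
E_B = 0.704195 × 931.49 = 655.951 MeV
Per nucleon: 655.951 / 87 = 7.540 MeV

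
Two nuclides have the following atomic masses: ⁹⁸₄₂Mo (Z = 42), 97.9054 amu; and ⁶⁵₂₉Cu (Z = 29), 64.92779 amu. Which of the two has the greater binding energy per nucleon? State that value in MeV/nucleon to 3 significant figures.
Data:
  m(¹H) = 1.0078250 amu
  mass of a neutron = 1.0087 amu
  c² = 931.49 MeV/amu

⁹⁸₄₂Mo: Σm = 42(1.0078250) + 56(1.0087) = 98.8158500 amu; Δm = 0.9104500 amu; E_B = 848.08 MeV; E_B/A = 8.654 MeV
⁶⁵₂₉Cu: Σm = 29(1.0078250) + 36(1.0087) = 65.5401250 amu; Δm = 0.6123350 amu; E_B = 570.38 MeV; E_B/A = 8.775 MeV
⁶⁵₂₉Cu has the higher binding energy per nucleon, so it is the more tightly bound nucleus.

⁶⁵₂₉Cu; 8.78 MeV/nucleon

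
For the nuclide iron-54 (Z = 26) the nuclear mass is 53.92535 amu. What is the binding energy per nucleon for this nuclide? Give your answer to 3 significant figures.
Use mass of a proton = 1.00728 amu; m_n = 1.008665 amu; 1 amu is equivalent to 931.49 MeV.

8.74 MeV/nucleon

The nucleus contains 26 protons and 54 − 26 = 28 neutrons.
Total constituent mass: 26 × 1.00728 + 28 × 1.008665 = 54.431900 amu
The mass defect is 54.431900 − 53.92535 = 0.506550 amu.
Binding energy = Δm·c² = 0.506550 × 931.49 MeV/amu = 471.846 MeV
Per nucleon: 471.846 / 54 = 8.738 MeV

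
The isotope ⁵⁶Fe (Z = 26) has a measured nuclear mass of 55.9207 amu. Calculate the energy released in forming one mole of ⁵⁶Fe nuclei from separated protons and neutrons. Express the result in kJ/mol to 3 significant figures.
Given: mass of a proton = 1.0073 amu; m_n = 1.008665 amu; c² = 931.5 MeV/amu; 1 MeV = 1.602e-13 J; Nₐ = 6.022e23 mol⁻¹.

4.75e+10 kJ/mol

Total constituent mass: 26 × 1.0073 + 30 × 1.008665 = 56.449750 amu
Mass defect Δm = 56.449750 − 55.9207 = 0.529050 amu
Binding energy = Δm·c² = 0.529050 × 931.5 MeV/amu = 492.810 MeV
Per nucleus in joules: 492.810 MeV × 1.602e-13 J/MeV = 7.8948e-11 J
Per mole: 7.8948e-11 J × 6.022e23 mol⁻¹ = 4.7542e+13 J/mol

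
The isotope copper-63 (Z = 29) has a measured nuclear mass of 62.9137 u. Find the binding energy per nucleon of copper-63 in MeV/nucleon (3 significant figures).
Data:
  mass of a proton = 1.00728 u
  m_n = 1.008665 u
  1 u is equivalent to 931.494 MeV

With 29 protons and 34 neutrons (A = 63):
Σm = 29·m_p + 34·m_n = 29.21112 + 34.294610 = 63.505730 u
Mass defect Δm = 63.505730 − 62.9137 = 0.592030 u
Binding energy = Δm·c² = 0.592030 × 931.494 MeV/u = 551.472 MeV
BE/A = 551.472 MeV / 63 = 8.754 MeV/nucleon

8.75 MeV/nucleon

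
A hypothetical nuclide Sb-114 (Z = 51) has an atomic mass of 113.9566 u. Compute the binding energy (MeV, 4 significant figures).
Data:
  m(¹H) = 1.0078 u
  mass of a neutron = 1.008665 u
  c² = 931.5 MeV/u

Z = 51, so N = A − Z = 114 − 51 = 63.
Σm = 51·m(¹H) + 63·m_n = 51.3978 + 63.545895 = 114.943695 u
The mass defect is 114.943695 − 113.9566 = 0.987095 u.
E_B = 0.987095 × 931.5 = 919.479 MeV

919.5 MeV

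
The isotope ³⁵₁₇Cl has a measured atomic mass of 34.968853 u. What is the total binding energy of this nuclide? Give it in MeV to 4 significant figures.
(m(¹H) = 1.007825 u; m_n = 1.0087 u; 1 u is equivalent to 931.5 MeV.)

Z = 17, so N = A − Z = 35 − 17 = 18.
Total constituent mass: 17 × 1.007825 + 18 × 1.0087 = 35.289625 u
Mass defect Δm = 35.289625 − 34.968853 = 0.320772 u
Binding energy = Δm·c² = 0.320772 × 931.5 MeV/u = 298.799 MeV

298.8 MeV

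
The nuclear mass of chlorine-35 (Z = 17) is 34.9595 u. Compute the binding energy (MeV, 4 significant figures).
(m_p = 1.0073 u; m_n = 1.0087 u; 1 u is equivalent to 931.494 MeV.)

299.2 MeV

Σm = 17·m_p + 18·m_n = 17.1241 + 18.1566 = 35.2807 u
Mass defect Δm = 35.2807 − 34.9595 = 0.3212 u
Binding energy = Δm·c² = 0.3212 × 931.494 MeV/u = 299.196 MeV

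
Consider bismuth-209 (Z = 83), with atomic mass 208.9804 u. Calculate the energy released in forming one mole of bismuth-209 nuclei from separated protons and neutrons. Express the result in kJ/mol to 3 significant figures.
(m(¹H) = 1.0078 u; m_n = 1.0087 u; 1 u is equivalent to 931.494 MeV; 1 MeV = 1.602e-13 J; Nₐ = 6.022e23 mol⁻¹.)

Mass of separated nucleons = 83(1.0078) + 126(1.0087) = 83.6474 + 127.0962 = 210.7436 u
The mass defect is 210.7436 − 208.9804 = 1.7632 u.
Binding energy = Δm·c² = 1.7632 × 931.494 MeV/u = 1642.41 MeV
Per nucleus in joules: 1642.41 MeV × 1.602e-13 J/MeV = 2.6311e-10 J
Per mole: 2.6311e-10 J × 6.022e23 mol⁻¹ = 1.5844e+14 J/mol

1.58e+11 kJ/mol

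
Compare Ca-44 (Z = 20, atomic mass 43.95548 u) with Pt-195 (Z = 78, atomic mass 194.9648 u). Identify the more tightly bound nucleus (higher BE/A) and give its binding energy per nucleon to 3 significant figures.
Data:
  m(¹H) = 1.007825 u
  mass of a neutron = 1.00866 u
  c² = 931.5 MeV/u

Ca-44; 8.66 MeV/nucleon

Ca-44: Σm = 20(1.007825) + 24(1.00866) = 44.364340 u; Δm = 0.408860 u; E_B = 380.85 MeV; E_B/A = 8.656 MeV
Pt-195: Σm = 78(1.007825) + 117(1.00866) = 196.623570 u; Δm = 1.658770 u; E_B = 1545.1 MeV; E_B/A = 7.924 MeV
Ca-44 has the higher binding energy per nucleon, so it is the more tightly bound nucleus.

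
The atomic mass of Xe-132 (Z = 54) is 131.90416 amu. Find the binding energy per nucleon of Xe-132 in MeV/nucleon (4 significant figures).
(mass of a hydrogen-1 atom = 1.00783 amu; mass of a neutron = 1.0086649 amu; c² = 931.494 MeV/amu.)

8.429 MeV/nucleon

The nucleus contains 54 protons and 132 − 54 = 78 neutrons.
Σm = 54·m(¹H) + 78·m_n = 54.42282 + 78.6758622 = 133.0986822 amu
Δm = 133.0986822 − 131.90416 = 1.1945222 amu
Binding energy = Δm·c² = 1.1945222 × 931.494 MeV/amu = 1112.69 MeV
Dividing by A = 132 gives 8.429 MeV per nucleon.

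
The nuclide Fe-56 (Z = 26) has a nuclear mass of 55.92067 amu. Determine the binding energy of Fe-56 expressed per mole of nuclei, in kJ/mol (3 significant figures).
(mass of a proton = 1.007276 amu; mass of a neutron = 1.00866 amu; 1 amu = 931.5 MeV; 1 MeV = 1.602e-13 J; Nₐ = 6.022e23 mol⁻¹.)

Σm = 26·m_p + 30·m_n = 26.189176 + 30.25980 = 56.448976 amu
Δm = 56.448976 − 55.92067 = 0.528306 amu
E_B = 0.528306 × 931.5 = 492.117 MeV
Per nucleus in joules: 492.117 MeV × 1.602e-13 J/MeV = 7.8837e-11 J
Per mole: 7.8837e-11 J × 6.022e23 mol⁻¹ = 4.7476e+13 J/mol

4.75e+10 kJ/mol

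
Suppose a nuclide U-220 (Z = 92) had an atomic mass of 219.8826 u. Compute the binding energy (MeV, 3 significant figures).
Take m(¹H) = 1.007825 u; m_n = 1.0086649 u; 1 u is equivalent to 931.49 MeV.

Mass of separated nucleons = 92(1.007825) + 128(1.0086649) = 92.719900 + 129.1091072 = 221.8290072 u
The mass defect is 221.8290072 − 219.8826 = 1.9464072 u.
Binding energy = Δm·c² = 1.9464072 × 931.49 MeV/u = 1813.06 MeV

1810 MeV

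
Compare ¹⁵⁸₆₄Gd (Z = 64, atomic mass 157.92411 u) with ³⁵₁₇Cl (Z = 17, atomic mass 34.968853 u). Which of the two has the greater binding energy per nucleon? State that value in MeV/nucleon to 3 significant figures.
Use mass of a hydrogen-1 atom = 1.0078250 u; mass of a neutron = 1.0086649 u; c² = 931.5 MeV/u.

³⁵₁₇Cl; 8.52 MeV/nucleon

¹⁵⁸₆₄Gd: Σm = 64(1.0078250) + 94(1.0086649) = 159.3153006 u; Δm = 1.3911906 u; E_B = 1295.9 MeV; E_B/A = 8.202 MeV
³⁵₁₇Cl: Σm = 17(1.0078250) + 18(1.0086649) = 35.2889932 u; Δm = 0.3201402 u; E_B = 298.21 MeV; E_B/A = 8.520 MeV
³⁵₁₇Cl has the higher binding energy per nucleon, so it is the more tightly bound nucleus.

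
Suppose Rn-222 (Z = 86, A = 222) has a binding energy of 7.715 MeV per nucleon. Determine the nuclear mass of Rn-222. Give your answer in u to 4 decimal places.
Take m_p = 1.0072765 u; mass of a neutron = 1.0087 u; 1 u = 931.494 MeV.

221.9703 u

Total binding energy = 222 × 7.715 = 1712.730 MeV
Mass defect = 1712.730 MeV / (931.494 MeV/u) = 1.838691 u
Constituent mass = 86(1.0072765) + 136(1.0087) = 223.8089790 u
Nuclear mass = 223.8089790 − 1.838691 = 221.9702880 u ≈ 221.9703 u (to 4 decimal places)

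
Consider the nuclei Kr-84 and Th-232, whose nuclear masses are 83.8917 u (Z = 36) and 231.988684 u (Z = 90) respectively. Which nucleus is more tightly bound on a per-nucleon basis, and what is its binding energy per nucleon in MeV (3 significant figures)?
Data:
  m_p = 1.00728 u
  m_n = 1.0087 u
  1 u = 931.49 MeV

Kr-84: Σm = 36(1.00728) + 48(1.0087) = 84.67968 u; Δm = 0.78798 u; E_B = 734.00 MeV; E_B/A = 8.738 MeV
Th-232: Σm = 90(1.00728) + 142(1.0087) = 233.89060 u; Δm = 1.901916 u; E_B = 1771.6 MeV; E_B/A = 7.636 MeV
Kr-84 has the higher binding energy per nucleon, so it is the more tightly bound nucleus.

Kr-84; 8.74 MeV/nucleon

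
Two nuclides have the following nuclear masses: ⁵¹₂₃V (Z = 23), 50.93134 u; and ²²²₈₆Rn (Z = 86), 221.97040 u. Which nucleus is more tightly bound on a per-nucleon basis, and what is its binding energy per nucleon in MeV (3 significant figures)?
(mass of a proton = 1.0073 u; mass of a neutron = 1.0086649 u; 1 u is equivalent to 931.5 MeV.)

⁵¹₂₃V; 8.75 MeV/nucleon

⁵¹₂₃V: Σm = 23(1.0073) + 28(1.0086649) = 51.4105172 u; Δm = 0.4791772 u; E_B = 446.35 MeV; E_B/A = 8.752 MeV
²²²₈₆Rn: Σm = 86(1.0073) + 136(1.0086649) = 223.8062264 u; Δm = 1.8358264 u; E_B = 1710.1 MeV; E_B/A = 7.703 MeV
⁵¹₂₃V has the higher binding energy per nucleon, so it is the more tightly bound nucleus.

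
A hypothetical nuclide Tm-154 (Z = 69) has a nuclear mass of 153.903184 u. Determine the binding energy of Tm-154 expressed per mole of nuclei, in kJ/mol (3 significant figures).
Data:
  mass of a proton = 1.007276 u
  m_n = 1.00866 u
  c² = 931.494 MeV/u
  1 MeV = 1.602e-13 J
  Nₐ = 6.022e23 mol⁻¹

Total constituent mass: 69 × 1.007276 + 85 × 1.00866 = 155.238144 u
Δm = 155.238144 − 153.903184 = 1.334960 u
E_B = 1.334960 × 931.494 = 1243.51 MeV
Per nucleus in joules: 1243.51 MeV × 1.602e-13 J/MeV = 1.9921e-10 J
Per mole: 1.9921e-10 J × 6.022e23 mol⁻¹ = 1.1996e+14 J/mol

1.20e+11 kJ/mol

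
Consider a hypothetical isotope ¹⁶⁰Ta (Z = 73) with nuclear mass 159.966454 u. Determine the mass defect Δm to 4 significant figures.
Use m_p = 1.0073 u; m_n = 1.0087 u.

Mass of separated nucleons = 73(1.0073) + 87(1.0087) = 73.5329 + 87.7569 = 161.2898 u
Mass defect Δm = 161.2898 − 159.966454 = 1.323346 u

1.323 u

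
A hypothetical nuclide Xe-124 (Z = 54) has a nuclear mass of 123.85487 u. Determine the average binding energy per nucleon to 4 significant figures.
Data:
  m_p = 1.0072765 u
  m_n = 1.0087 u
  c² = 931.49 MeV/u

8.617 MeV/nucleon

With 54 protons and 70 neutrons (A = 124):
Total constituent mass: 54 × 1.0072765 + 70 × 1.0087 = 125.0019310 u
Mass defect Δm = 125.0019310 − 123.85487 = 1.1470610 u
E_B = 1.1470610 × 931.49 = 1068.48 MeV
Per nucleon: 1068.48 / 124 = 8.617 MeV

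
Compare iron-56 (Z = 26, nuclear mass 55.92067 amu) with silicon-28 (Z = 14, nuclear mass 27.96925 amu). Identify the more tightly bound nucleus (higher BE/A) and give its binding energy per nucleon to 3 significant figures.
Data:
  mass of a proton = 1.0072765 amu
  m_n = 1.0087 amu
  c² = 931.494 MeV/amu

iron-56: Σm = 26(1.0072765) + 30(1.0087) = 56.4501890 amu; Δm = 0.5295190 amu; E_B = 493.24 MeV; E_B/A = 8.808 MeV
silicon-28: Σm = 14(1.0072765) + 14(1.0087) = 28.2236710 amu; Δm = 0.2544210 amu; E_B = 236.99 MeV; E_B/A = 8.464 MeV
iron-56 has the higher binding energy per nucleon, so it is the more tightly bound nucleus.

iron-56; 8.81 MeV/nucleon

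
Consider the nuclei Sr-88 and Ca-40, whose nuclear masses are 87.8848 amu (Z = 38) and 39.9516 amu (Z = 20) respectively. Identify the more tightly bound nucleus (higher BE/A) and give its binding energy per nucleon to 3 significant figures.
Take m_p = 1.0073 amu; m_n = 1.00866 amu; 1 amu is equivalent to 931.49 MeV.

Sr-88: Σm = 38(1.0073) + 50(1.00866) = 88.71040 amu; Δm = 0.82560 amu; E_B = 769.04 MeV; E_B/A = 8.739 MeV
Ca-40: Σm = 20(1.0073) + 20(1.00866) = 40.31920 amu; Δm = 0.36760 amu; E_B = 342.416 MeV; E_B/A = 8.560 MeV
Sr-88 has the higher binding energy per nucleon, so it is the more tightly bound nucleus.

Sr-88; 8.74 MeV/nucleon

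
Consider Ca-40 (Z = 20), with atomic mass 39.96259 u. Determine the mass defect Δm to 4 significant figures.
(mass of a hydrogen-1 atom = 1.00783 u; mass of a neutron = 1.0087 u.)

Total constituent mass: 20 × 1.00783 + 20 × 1.0087 = 40.33060 u
Δm = 40.33060 − 39.96259 = 0.36801 u

0.3680 u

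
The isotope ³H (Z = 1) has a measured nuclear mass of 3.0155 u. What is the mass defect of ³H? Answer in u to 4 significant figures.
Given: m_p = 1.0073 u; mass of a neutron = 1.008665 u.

0.009130 u

With 1 protons and 2 neutrons (A = 3):
Mass of separated nucleons = 1(1.0073) + 2(1.008665) = 1.0073 + 2.017330 = 3.024630 u
Δm = 3.024630 − 3.0155 = 0.009130 u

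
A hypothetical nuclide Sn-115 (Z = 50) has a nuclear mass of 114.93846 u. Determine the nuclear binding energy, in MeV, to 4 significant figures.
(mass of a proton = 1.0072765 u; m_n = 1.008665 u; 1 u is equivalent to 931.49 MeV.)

Total constituent mass: 50 × 1.0072765 + 65 × 1.008665 = 115.9270500 u
Δm = 115.9270500 − 114.93846 = 0.9885900 u
E_B = 0.9885900 × 931.49 = 920.862 MeV

920.9 MeV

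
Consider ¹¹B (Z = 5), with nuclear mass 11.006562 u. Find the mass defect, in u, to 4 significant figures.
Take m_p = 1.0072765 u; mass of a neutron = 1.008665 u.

0.08181 u

The nucleus contains 5 protons and 11 − 5 = 6 neutrons.
Mass of separated nucleons = 5(1.0072765) + 6(1.008665) = 5.0363825 + 6.051990 = 11.0883725 u
The mass defect is 11.0883725 − 11.006562 = 0.0818105 u.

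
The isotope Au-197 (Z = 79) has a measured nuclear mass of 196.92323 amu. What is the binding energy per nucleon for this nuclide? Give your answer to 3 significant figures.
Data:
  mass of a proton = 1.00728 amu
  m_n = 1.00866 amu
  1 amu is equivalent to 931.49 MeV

Mass of separated nucleons = 79(1.00728) + 118(1.00866) = 79.57512 + 119.02188 = 198.59700 amu
The mass defect is 198.59700 − 196.92323 = 1.67377 amu.
Binding energy = Δm·c² = 1.67377 × 931.49 MeV/amu = 1559.10 MeV
BE/A = 1559.10 MeV / 197 = 7.914 MeV/nucleon

7.91 MeV/nucleon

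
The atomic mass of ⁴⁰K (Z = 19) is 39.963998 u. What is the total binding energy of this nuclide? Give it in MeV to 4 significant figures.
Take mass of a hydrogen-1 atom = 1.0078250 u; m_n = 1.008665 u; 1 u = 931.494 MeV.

341.5 MeV

Σm = 19·m(¹H) + 21·m_n = 19.1486750 + 21.181965 = 40.3306400 u
Mass defect Δm = 40.3306400 − 39.963998 = 0.3666420 u
E_B = 0.3666420 × 931.494 = 341.525 MeV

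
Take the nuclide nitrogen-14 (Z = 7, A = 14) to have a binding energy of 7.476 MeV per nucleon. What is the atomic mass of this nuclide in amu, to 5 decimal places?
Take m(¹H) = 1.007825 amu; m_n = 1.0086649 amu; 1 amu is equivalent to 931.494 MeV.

14.00307 amu

Total binding energy = 14 × 7.476 = 104.664 MeV
Mass defect = 104.664 MeV / (931.494 MeV/amu) = 0.1123614 amu
Constituent mass = 7(1.007825) + 7(1.0086649) = 14.1154293 amu
Atomic mass = 14.1154293 − 0.1123614 = 14.0030679 amu ≈ 14.00307 amu (to 5 decimal places)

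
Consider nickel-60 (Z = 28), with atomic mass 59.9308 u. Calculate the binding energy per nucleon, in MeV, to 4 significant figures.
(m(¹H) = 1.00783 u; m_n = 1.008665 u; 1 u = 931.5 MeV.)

Z = 28, so N = A − Z = 60 − 28 = 32.
Total constituent mass: 28 × 1.00783 + 32 × 1.008665 = 60.496520 u
Δm = 60.496520 − 59.9308 = 0.565720 u
E_B = 0.565720 × 931.5 = 526.968 MeV
Per nucleon: 526.968 / 60 = 8.783 MeV

8.783 MeV/nucleon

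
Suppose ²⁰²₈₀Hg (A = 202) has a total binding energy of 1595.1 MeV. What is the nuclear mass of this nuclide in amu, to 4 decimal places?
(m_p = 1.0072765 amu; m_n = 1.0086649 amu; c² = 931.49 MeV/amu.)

201.9268 amu

Mass defect = 1595.1 MeV / (931.49 MeV/amu) = 1.712418 amu
Constituent mass = 80(1.0072765) + 122(1.0086649) = 203.6392378 amu
Nuclear mass = 203.6392378 − 1.712418 = 201.9268198 amu ≈ 201.9268 amu (to 4 decimal places)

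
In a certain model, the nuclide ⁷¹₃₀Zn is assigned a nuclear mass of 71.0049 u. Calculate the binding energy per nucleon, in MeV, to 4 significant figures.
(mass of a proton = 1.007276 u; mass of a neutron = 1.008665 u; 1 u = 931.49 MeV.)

Σm = 30·m_p + 41·m_n = 30.218280 + 41.355265 = 71.573545 u
Δm = 71.573545 − 71.0049 = 0.568645 u
Converting to energy: 0.568645 u × 931.49 MeV/u = 529.687 MeV
BE/A = 529.687 MeV / 71 = 7.460 MeV/nucleon

7.460 MeV/nucleon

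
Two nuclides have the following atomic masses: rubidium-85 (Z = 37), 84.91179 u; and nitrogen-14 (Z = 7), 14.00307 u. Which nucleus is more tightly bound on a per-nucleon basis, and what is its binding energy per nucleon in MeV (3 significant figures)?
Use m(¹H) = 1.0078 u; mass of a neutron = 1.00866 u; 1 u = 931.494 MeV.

rubidium-85: Σm = 37(1.0078) + 48(1.00866) = 85.70428 u; Δm = 0.79249 u; E_B = 738.20 MeV; E_B/A = 8.6847 MeV
nitrogen-14: Σm = 7(1.0078) + 7(1.00866) = 14.11522 u; Δm = 0.11215 u; E_B = 104.47 MeV; E_B/A = 7.462 MeV
rubidium-85 has the higher binding energy per nucleon, so it is the more tightly bound nucleus.

rubidium-85; 8.68 MeV/nucleon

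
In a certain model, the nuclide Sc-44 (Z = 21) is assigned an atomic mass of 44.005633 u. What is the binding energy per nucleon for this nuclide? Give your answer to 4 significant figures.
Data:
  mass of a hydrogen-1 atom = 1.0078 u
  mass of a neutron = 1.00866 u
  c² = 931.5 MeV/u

7.565 MeV/nucleon

Z = 21, so N = A − Z = 44 − 21 = 23.
Σm = 21·m(¹H) + 23·m_n = 21.1638 + 23.19918 = 44.36298 u
Mass defect Δm = 44.36298 − 44.005633 = 0.357347 u
Converting to energy: 0.357347 u × 931.5 MeV/u = 332.869 MeV
Per nucleon: 332.869 / 44 = 7.565 MeV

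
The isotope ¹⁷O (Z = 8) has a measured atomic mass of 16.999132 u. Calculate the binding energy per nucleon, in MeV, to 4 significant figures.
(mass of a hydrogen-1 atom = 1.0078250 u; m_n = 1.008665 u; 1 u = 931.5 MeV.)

With 8 protons and 9 neutrons (A = 17):
Mass of separated nucleons = 8(1.0078250) + 9(1.008665) = 8.0626000 + 9.077985 = 17.1405850 u
Δm = 17.1405850 − 16.999132 = 0.1414530 u
Binding energy = Δm·c² = 0.1414530 × 931.5 MeV/u = 131.763 MeV
BE/A = 131.763 MeV / 17 = 7.751 MeV/nucleon

7.751 MeV/nucleon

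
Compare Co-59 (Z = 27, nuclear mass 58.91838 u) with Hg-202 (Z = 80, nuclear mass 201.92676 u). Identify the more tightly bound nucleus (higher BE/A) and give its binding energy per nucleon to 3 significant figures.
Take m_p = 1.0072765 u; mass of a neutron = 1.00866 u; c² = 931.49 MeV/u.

Co-59; 8.77 MeV/nucleon

Co-59: Σm = 27(1.0072765) + 32(1.00866) = 59.4735855 u; Δm = 0.5552055 u; E_B = 517.17 MeV; E_B/A = 8.766 MeV
Hg-202: Σm = 80(1.0072765) + 122(1.00866) = 203.6386400 u; Δm = 1.7118800 u; E_B = 1594.6 MeV; E_B/A = 7.894 MeV
Co-59 has the higher binding energy per nucleon, so it is the more tightly bound nucleus.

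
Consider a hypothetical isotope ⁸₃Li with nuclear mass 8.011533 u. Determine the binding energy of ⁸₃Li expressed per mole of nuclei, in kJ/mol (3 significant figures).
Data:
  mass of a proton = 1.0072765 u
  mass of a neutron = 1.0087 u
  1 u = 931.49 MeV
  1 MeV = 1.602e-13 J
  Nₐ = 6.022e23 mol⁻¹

4.83e+09 kJ/mol

Z = 3, so N = A − Z = 8 − 3 = 5.
Total constituent mass: 3 × 1.0072765 + 5 × 1.0087 = 8.0653295 u
Mass defect Δm = 8.0653295 − 8.011533 = 0.0537965 u
Binding energy = Δm·c² = 0.0537965 × 931.49 MeV/u = 50.1109 MeV
Per nucleus in joules: 50.1109 MeV × 1.602e-13 J/MeV = 8.0278e-12 J
Per mole: 8.0278e-12 J × 6.022e23 mol⁻¹ = 4.8343e+12 J/mol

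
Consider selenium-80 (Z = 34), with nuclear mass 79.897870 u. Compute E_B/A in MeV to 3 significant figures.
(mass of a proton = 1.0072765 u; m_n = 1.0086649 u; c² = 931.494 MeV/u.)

Z = 34, so N = A − Z = 80 − 34 = 46.
Σm = 34·m_p + 46·m_n = 34.2474010 + 46.3985854 = 80.6459864 u
Mass defect Δm = 80.6459864 − 79.897870 = 0.7481164 u
Binding energy = Δm·c² = 0.7481164 × 931.494 MeV/u = 696.866 MeV
Per nucleon: 696.866 / 80 = 8.711 MeV

8.71 MeV/nucleon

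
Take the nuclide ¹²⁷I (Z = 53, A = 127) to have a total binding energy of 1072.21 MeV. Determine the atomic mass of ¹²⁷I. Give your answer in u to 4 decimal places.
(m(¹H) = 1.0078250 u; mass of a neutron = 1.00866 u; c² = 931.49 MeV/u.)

126.9045 u

Mass defect = 1072.21 MeV / (931.49 MeV/u) = 1.151070 u
Constituent mass = 53(1.0078250) + 74(1.00866) = 128.0555650 u
Atomic mass = 128.0555650 − 1.151070 = 126.9044950 u ≈ 126.9045 u (to 4 decimal places)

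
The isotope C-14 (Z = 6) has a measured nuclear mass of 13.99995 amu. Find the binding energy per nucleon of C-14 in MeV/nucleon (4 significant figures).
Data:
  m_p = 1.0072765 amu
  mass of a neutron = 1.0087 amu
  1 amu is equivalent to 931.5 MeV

7.539 MeV/nucleon

Σm = 6·m_p + 8·m_n = 6.0436590 + 8.0696 = 14.1132590 amu
Mass defect Δm = 14.1132590 − 13.99995 = 0.1133090 amu
E_B = 0.1133090 × 931.5 = 105.547 MeV
BE/A = 105.547 MeV / 14 = 7.539 MeV/nucleon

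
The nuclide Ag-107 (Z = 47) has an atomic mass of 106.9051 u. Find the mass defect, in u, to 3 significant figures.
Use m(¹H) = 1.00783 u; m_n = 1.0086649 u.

Z = 47, so N = A − Z = 107 − 47 = 60.
Σm = 47·m(¹H) + 60·m_n = 47.36801 + 60.5198940 = 107.8879040 u
The mass defect is 107.8879040 − 106.9051 = 0.9828040 u.

0.983 u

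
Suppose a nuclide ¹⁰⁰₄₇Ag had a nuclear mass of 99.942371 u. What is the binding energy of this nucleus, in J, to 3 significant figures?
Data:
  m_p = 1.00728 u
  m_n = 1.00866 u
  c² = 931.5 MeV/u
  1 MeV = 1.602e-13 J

With 47 protons and 53 neutrons (A = 100):
Mass of separated nucleons = 47(1.00728) + 53(1.00866) = 47.34216 + 53.45898 = 100.80114 u
Mass defect Δm = 100.80114 − 99.942371 = 0.858769 u
Converting to energy: 0.858769 u × 931.5 MeV/u = 799.943 MeV
In joules: 799.943 MeV × 1.602e-13 J/MeV = 1.2815e-10 J

1.28e-10 J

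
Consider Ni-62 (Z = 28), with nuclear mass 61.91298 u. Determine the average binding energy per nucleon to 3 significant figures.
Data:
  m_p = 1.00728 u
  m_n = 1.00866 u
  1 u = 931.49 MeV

8.79 MeV/nucleon

Z = 28, so N = A − Z = 62 − 28 = 34.
Total constituent mass: 28 × 1.00728 + 34 × 1.00866 = 62.49828 u
Δm = 62.49828 − 61.91298 = 0.58530 u
Binding energy = Δm·c² = 0.58530 × 931.49 MeV/u = 545.201 MeV
Dividing by A = 62 gives 8.794 MeV per nucleon.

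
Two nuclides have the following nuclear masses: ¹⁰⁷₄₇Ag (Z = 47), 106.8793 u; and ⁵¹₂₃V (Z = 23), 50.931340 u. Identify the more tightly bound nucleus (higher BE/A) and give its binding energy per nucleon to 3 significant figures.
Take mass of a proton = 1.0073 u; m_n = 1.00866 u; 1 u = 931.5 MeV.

¹⁰⁷₄₇Ag: Σm = 47(1.0073) + 60(1.00866) = 107.86270 u; Δm = 0.98340 u; E_B = 916.04 MeV; E_B/A = 8.561 MeV
⁵¹₂₃V: Σm = 23(1.0073) + 28(1.00866) = 51.41038 u; Δm = 0.479040 u; E_B = 446.23 MeV; E_B/A = 8.750 MeV
⁵¹₂₃V has the higher binding energy per nucleon, so it is the more tightly bound nucleus.

⁵¹₂₃V; 8.75 MeV/nucleon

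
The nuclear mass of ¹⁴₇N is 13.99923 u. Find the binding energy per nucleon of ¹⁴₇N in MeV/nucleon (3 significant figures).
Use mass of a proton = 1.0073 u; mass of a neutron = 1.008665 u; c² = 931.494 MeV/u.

7.49 MeV/nucleon

With 7 protons and 7 neutrons (A = 14):
Σm = 7·m_p + 7·m_n = 7.0511 + 7.060655 = 14.111755 u
The mass defect is 14.111755 − 13.99923 = 0.112525 u.
E_B = 0.112525 × 931.494 = 104.816 MeV
Per nucleon: 104.816 / 14 = 7.487 MeV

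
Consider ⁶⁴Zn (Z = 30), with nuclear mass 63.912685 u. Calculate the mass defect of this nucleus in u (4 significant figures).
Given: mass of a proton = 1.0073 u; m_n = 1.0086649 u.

0.6009 u

With 30 protons and 34 neutrons (A = 64):
Mass of separated nucleons = 30(1.0073) + 34(1.0086649) = 30.2190 + 34.2946066 = 64.5136066 u
Mass defect Δm = 64.5136066 − 63.912685 = 0.6009216 u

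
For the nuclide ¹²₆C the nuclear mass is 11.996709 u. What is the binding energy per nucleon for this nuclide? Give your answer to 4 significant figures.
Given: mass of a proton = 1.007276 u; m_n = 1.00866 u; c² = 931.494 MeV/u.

Σm = 6·m_p + 6·m_n = 6.043656 + 6.05196 = 12.095616 u
The mass defect is 12.095616 − 11.996709 = 0.098907 u.
Converting to energy: 0.098907 u × 931.494 MeV/u = 92.1313 MeV
BE/A = 92.1313 MeV / 12 = 7.678 MeV/nucleon

7.678 MeV/nucleon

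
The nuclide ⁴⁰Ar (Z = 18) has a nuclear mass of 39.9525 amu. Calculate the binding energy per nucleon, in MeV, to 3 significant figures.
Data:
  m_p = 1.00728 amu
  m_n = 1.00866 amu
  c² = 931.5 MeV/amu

8.59 MeV/nucleon

Z = 18, so N = A − Z = 40 − 18 = 22.
Total constituent mass: 18 × 1.00728 + 22 × 1.00866 = 40.32156 amu
The mass defect is 40.32156 − 39.9525 = 0.36906 amu.
E_B = 0.36906 × 931.5 = 343.779 MeV
BE/A = 343.779 MeV / 40 = 8.594 MeV/nucleon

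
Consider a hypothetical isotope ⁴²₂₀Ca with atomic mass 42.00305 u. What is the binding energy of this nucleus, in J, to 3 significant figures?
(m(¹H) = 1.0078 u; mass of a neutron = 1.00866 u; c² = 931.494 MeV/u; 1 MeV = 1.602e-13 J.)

The nucleus contains 20 protons and 42 − 20 = 22 neutrons.
Total constituent mass: 20 × 1.0078 + 22 × 1.00866 = 42.34652 u
Mass defect Δm = 42.34652 − 42.00305 = 0.34347 u
E_B = 0.34347 × 931.494 = 319.940 MeV
In joules: 319.940 MeV × 1.602e-13 J/MeV = 5.1254e-11 J

5.13e-11 J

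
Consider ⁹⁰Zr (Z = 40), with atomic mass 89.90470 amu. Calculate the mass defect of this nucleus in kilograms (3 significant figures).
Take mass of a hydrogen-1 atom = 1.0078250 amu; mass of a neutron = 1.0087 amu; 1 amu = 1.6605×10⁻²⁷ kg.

1.40e-27 kg

Mass of separated nucleons = 40(1.0078250) + 50(1.0087) = 40.3130000 + 50.4350 = 90.7480000 amu
The mass defect is 90.7480000 − 89.90470 = 0.8433000 amu.
In SI units: 0.8433000 amu × 1.6605×10⁻²⁷ kg/amu = 1.4003e-27 kg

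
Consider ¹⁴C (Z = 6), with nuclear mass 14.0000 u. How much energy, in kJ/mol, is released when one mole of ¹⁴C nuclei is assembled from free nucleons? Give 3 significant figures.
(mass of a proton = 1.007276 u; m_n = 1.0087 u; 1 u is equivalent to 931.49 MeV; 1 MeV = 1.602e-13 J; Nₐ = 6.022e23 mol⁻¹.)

The nucleus contains 6 protons and 14 − 6 = 8 neutrons.
Σm = 6·m_p + 8·m_n = 6.043656 + 8.0696 = 14.113256 u
Mass defect Δm = 14.113256 − 14.0000 = 0.113256 u
Converting to energy: 0.113256 u × 931.49 MeV/u = 105.497 MeV
Per nucleus in joules: 105.497 MeV × 1.602e-13 J/MeV = 1.6901e-11 J
Per mole: 1.6901e-11 J × 6.022e23 mol⁻¹ = 1.0178e+13 J/mol

1.02e+10 kJ/mol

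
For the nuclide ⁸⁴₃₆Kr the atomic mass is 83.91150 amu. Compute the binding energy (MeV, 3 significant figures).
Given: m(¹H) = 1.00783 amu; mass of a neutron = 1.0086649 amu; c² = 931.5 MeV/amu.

Z = 36, so N = A − Z = 84 − 36 = 48.
Mass of separated nucleons = 36(1.00783) + 48(1.0086649) = 36.28188 + 48.4159152 = 84.6977952 amu
The mass defect is 84.6977952 − 83.91150 = 0.7862952 amu.
E_B = 0.7862952 × 931.5 = 732.434 MeV

732 MeV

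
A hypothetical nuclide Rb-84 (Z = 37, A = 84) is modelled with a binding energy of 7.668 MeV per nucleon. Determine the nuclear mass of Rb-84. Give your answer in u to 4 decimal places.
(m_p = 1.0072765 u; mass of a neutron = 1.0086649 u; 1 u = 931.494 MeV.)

Total binding energy = 84 × 7.668 = 644.112 MeV
Mass defect = 644.112 MeV / (931.494 MeV/u) = 0.691483 u
Constituent mass = 37(1.0072765) + 47(1.0086649) = 84.6764808 u
Nuclear mass = 84.6764808 − 0.691483 = 83.9849978 u ≈ 83.9850 u (to 4 decimal places)

83.9850 u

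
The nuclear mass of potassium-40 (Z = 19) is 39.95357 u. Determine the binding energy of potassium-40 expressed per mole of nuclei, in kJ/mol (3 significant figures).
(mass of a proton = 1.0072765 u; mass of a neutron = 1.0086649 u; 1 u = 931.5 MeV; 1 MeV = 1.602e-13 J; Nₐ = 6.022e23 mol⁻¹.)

Total constituent mass: 19 × 1.0072765 + 21 × 1.0086649 = 40.3202164 u
The mass defect is 40.3202164 − 39.95357 = 0.3666464 u.
Binding energy = Δm·c² = 0.3666464 × 931.5 MeV/u = 341.531 MeV
Per nucleus in joules: 341.531 MeV × 1.602e-13 J/MeV = 5.4713e-11 J
Per mole: 5.4713e-11 J × 6.022e23 mol⁻¹ = 3.2948e+13 J/mol

3.29e+10 kJ/mol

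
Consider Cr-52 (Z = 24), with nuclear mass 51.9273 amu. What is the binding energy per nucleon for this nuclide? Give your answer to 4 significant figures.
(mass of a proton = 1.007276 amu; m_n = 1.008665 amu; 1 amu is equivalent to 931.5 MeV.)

Z = 24, so N = A − Z = 52 − 24 = 28.
Σm = 24·m_p + 28·m_n = 24.174624 + 28.242620 = 52.417244 amu
The mass defect is 52.417244 − 51.9273 = 0.489944 amu.
Binding energy = Δm·c² = 0.489944 × 931.5 MeV/amu = 456.383 MeV
Per nucleon: 456.383 / 52 = 8.777 MeV

8.777 MeV/nucleon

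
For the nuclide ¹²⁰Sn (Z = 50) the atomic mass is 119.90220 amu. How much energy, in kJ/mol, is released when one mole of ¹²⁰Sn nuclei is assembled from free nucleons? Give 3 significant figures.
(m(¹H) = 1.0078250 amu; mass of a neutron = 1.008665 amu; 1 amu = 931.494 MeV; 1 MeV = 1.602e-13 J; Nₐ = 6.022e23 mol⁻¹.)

9.85e+10 kJ/mol

Total constituent mass: 50 × 1.0078250 + 70 × 1.008665 = 120.9978000 amu
Mass defect Δm = 120.9978000 − 119.90220 = 1.0956000 amu
Converting to energy: 1.0956000 amu × 931.494 MeV/amu = 1020.54 MeV
Per nucleus in joules: 1020.54 MeV × 1.602e-13 J/MeV = 1.6349e-10 J
Per mole: 1.6349e-10 J × 6.022e23 mol⁻¹ = 9.8454e+13 J/mol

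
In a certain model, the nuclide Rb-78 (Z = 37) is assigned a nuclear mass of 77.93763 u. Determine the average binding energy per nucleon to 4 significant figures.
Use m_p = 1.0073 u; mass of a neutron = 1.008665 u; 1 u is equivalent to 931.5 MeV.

8.213 MeV/nucleon

The nucleus contains 37 protons and 78 − 37 = 41 neutrons.
Total constituent mass: 37 × 1.0073 + 41 × 1.008665 = 78.625365 u
Mass defect Δm = 78.625365 − 77.93763 = 0.687735 u
E_B = 0.687735 × 931.5 = 640.625 MeV
Per nucleon: 640.625 / 78 = 8.213 MeV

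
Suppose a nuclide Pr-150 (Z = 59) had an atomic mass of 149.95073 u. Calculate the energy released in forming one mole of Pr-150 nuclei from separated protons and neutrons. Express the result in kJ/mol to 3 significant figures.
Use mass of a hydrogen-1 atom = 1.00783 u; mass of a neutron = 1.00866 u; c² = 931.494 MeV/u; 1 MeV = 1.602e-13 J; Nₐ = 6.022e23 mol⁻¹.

1.17e+11 kJ/mol

Σm = 59·m(¹H) + 91·m_n = 59.46197 + 91.78806 = 151.25003 u
Mass defect Δm = 151.25003 − 149.95073 = 1.29930 u
Converting to energy: 1.29930 u × 931.494 MeV/u = 1210.29 MeV
Per nucleus in joules: 1210.29 MeV × 1.602e-13 J/MeV = 1.9389e-10 J
Per mole: 1.9389e-10 J × 6.022e23 mol⁻¹ = 1.1676e+14 J/mol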